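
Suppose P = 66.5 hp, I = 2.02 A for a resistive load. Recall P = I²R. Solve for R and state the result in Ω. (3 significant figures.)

12200 Ω

Rearranging: R = P/I².
P = 66.5 hp = 49589 W; I = 2.02 A.
R = 12153 Ω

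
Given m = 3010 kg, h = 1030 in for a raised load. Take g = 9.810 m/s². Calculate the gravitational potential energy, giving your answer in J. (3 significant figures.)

Directly: PE = mgh.
m = 3010 kg; h = 1030 in = 26.16 m; g = 9.810 m/s².
PE = 7.725×10^5 J  (the unit combination reduces to kg·m²/s² = J)

7.73×10^5 J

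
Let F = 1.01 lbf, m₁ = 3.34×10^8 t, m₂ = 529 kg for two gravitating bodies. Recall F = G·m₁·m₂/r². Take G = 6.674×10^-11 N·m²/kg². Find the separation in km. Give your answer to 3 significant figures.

From Newton's law of gravitation: r = √(G·m₁m₂/F).
F = 1.01 lbf = 4.493 N; m₁ = 3.34×10^8 t = 3.340×10^11 kg; m₂ = 529 kg; G = 6.674×10^-11 N·m²/kg².
r = 51.23 m
51.23 m × (1 km / 1000 m) = 0.05123 km

0.0512 km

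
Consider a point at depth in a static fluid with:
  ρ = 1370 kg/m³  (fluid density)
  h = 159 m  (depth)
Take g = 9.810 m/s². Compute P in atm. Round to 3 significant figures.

21.1 atm

Directly: P = ρgh.
ρ = 1370 kg/m³; h = 159 m; g = 9.810 m/s².
P = 2.137×10^6 Pa  (the unit combination reduces to kg/(m·s²) = Pa)
2.137×10^6 Pa × (1 atm / 1.013×10^5 Pa) = 21.09 atm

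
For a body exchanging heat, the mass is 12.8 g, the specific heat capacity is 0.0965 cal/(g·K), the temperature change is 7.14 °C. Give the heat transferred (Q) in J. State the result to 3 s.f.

36.9 J

Q is given directly by: Q = mcΔT.
m = 12.8 g = 0.01280 kg; c = 0.0965 cal/(g·K) = 403.8 J/(kg·K); ΔT = 7.14 °C = 7.140 K.
Q = 36.90 J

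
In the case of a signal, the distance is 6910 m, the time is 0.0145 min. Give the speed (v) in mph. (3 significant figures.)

Directly: v = d/t.
d = 6910 m; t = 0.0145 min = 0.8700 s.
v = 7943 m/s
7943 m/s × (1 mph / 0.4470 m/s) = 17767 mph

17800 mph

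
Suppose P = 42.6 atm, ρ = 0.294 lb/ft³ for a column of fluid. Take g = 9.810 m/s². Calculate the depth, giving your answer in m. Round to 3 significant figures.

93400 m

Rearranging: h = P/(ρ·g).
P = 42.6 atm = 4.316×10^6 Pa; ρ = 0.294 lb/ft³ = 4.709 kg/m³; g = 9.810 m/s².
h = 93431 m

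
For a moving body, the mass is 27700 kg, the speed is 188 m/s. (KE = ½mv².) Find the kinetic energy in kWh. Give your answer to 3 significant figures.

136 kWh

KE is given directly by: KE = ½mv².
m = 27700 kg; v = 188 m/s.
KE = 4.895×10^8 J  (the unit combination reduces to kg·m²/s² = J)
4.895×10^8 J × (1 kWh / 3.600×10^6 J) = 136.0 kWh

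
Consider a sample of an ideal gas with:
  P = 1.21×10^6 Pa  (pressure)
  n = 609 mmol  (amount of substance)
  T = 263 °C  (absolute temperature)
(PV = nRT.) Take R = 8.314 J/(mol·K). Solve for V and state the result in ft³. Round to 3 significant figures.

From the ideal-gas law: V = nRT/P.
P = 1.21×10^6 Pa; n = 609 mmol = 0.6090 mol; T = 263 °C = 536.1 K; R = 8.314 J/(mol·K).
V = 0.002244 m³
0.002244 m³ × (1 ft³ / 0.02832 m³) = 0.07923 ft³

0.0792 ft³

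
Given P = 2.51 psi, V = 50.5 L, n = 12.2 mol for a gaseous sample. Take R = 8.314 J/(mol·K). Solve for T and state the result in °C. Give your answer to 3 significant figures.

-265 °C

Rearranging: T = PV/(nR).
P = 2.51 psi = 17306 Pa; V = 50.5 L = 0.05050 m³; n = 12.2 mol; R = 8.314 J/(mol·K).
T = 8.616 K
8.616 K − 273.15 = -264.5 °C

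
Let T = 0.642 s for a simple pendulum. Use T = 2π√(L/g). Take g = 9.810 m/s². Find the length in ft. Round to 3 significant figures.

Rearranging: L = g·(T/2π)².
T = 0.642 s; g = 9.810 m/s².
L = 0.1024 m
0.1024 m × (1 ft / 0.3048 m) = 0.3360 ft

0.336 ft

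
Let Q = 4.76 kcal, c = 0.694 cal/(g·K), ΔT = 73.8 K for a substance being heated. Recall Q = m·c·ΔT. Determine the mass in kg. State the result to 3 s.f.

0.0929 kg

Rearranging Q = m·c·ΔT for m: m = Q/(c·ΔT).
Q = 4.76 kcal = 19916 J; c = 0.694 cal/(g·K) = 2904 J/(kg·K); ΔT = 73.8 K.
m = 0.09294 kg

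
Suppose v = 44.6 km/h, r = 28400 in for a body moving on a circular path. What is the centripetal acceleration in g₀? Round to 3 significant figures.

a is given directly by: a = v²/r.
v = 44.6 km/h = 12.39 m/s; r = 28400 in = 721.4 m.
a = 0.2128 m/s²
0.2128 m/s² × (1 g₀ / 9.807 m/s²) = 0.02170 g₀

0.0217 g₀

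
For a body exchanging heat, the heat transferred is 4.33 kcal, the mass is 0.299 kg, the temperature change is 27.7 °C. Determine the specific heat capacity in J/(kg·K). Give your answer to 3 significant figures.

2190 J/(kg·K)

Solving Q = m·c·ΔT for c: c = Q/(m·ΔT).
Q = 4.33 kcal = 18117 J; m = 0.299 kg; ΔT = 27.7 °C = 27.70 K.
c = 2187 J/(kg·K)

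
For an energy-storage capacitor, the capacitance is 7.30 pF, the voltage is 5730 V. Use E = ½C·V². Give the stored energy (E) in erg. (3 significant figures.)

Directly: E = ½CV².
C = 7.30 pF = 7.300×10^-12 F; V = 5730 V.
E = 1.198×10^-4 J
1.198×10^-4 J × (1 erg / 1.000×10^-7 J) = 1198 erg

1200 erg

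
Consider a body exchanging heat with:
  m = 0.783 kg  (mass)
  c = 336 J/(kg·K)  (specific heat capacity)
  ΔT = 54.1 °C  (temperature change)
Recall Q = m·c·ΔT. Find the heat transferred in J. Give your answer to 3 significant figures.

Directly: Q = mcΔT.
m = 0.783 kg; c = 336 J/(kg·K); ΔT = 54.1 °C = 54.10 K.
Q = 14233 J

14200 J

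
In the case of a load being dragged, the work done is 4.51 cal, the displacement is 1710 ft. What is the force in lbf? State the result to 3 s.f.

Rearranging: F = W/d.
W = 4.51 cal = 18.87 J; d = 1710 ft = 521.2 m.
F = 0.03620 N
0.03620 N × (1 lbf / 4.448 N) = 0.008139 lbf

0.00814 lbf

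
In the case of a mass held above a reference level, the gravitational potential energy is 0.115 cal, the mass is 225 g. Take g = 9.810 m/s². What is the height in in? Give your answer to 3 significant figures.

Solving PE = m·g·h for h: h = PE/(m·g).
PE = 0.115 cal = 0.4812 J; m = 225 g = 0.2250 kg; g = 9.810 m/s².
h = 0.2180 m
0.2180 m × (1 in / 0.02540 m) = 8.582 in

8.58 in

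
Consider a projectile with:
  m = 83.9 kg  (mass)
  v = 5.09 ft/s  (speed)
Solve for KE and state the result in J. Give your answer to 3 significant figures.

101 J

KE is given directly by: KE = ½mv².
m = 83.9 kg; v = 5.09 ft/s = 1.551 m/s.
KE = 101.0 J  (the unit combination reduces to kg·m²/s² = J)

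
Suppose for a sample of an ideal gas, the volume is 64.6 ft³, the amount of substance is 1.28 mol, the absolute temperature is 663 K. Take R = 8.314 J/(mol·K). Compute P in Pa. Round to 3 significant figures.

3860 Pa

P is given directly by: P = nRT/V.
V = 64.6 ft³ = 1.829 m³; n = 1.28 mol; T = 663 K; R = 8.314 J/(mol·K).
P = 3857 Pa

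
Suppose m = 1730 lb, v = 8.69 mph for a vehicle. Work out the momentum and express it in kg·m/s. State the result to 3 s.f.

Directly: p = mv.
m = 1730 lb = 784.7 kg; v = 8.69 mph = 3.885 m/s.
p = 3048 kg·m/s  (the unit combination reduces to kg·m/s = kg·m/s)

3050 kg·m/s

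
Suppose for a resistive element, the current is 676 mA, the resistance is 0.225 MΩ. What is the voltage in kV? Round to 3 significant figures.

Directly: V = IR.
I = 676 mA = 0.6760 A; R = 0.225 MΩ = 2.250×10^5 Ω.
V = 1.521×10^5 V
1.521×10^5 V × (1 kV / 1000 V) = 152.1 kV

152 kV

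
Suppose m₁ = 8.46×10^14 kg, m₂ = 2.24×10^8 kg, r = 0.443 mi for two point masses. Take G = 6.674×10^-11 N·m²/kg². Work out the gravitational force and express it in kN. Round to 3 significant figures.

From Newton's law of gravitation: F = Gm₁m₂/r².
m₁ = 8.46×10^14 kg; m₂ = 2.24×10^8 kg; r = 0.443 mi = 712.9 m; G = 6.674×10^-11 N·m²/kg².
F = 2.488×10^7 N
2.488×10^7 N × (1 kN / 1000 N) = 24883 kN

24900 kN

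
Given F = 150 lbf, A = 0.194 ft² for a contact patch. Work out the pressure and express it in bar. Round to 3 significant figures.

P is given directly by: P = F/A.
F = 150 lbf = 667.2 N; A = 0.194 ft² = 0.01802 m².
P = 37021 Pa  (the unit combination reduces to kg/(m·s²) = Pa)
37021 Pa × (1 bar / 1.000×10^5 Pa) = 0.3702 bar

0.370 bar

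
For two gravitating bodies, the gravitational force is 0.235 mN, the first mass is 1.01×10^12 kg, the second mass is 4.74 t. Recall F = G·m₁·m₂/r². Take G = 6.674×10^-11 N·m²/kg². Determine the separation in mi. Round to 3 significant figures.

Rearranging F = G·m₁·m₂/r² for r: r = √(G·m₁m₂/F).
F = 0.235 mN = 2.350×10^-4 N; m₁ = 1.01×10^12 kg; m₂ = 4.74 t = 4740 kg; G = 6.674×10^-11 N·m²/kg².
r = 36873 m
36873 m × (1 mi / 1609 m) = 22.91 mi

22.9 mi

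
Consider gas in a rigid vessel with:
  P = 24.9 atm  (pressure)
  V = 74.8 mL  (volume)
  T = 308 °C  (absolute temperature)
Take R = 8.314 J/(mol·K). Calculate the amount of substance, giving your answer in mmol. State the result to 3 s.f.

Rearranging PV = nRT for n: n = PV/(RT).
P = 24.9 atm = 2.523×10^6 Pa; V = 74.8 mL = 7.480×10^-5 m³; T = 308 °C = 581.1 K; R = 8.314 J/(mol·K).
n = 0.03906 mol
0.03906 mol × (1 mmol / 0.001000 mol) = 39.06 mmol

39.1 mmol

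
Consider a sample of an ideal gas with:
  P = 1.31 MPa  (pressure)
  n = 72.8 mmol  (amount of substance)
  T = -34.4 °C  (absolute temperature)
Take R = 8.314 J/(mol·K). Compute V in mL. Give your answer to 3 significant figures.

From the ideal-gas law: V = nRT/P.
P = 1.31 MPa = 1.310×10^6 Pa; n = 72.8 mmol = 0.07280 mol; T = -34.4 °C = 238.7 K; R = 8.314 J/(mol·K).
V = 1.103×10^-4 m³
1.103×10^-4 m³ × (1 mL / 1.000×10^-6 m³) = 110.3 mL

110 mL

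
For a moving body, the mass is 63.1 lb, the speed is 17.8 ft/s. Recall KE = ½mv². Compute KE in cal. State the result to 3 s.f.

KE is given directly by: KE = ½mv².
m = 63.1 lb = 28.62 kg; v = 17.8 ft/s = 5.425 m/s.
KE = 421.2 J
421.2 J × (1 cal / 4.184 J) = 100.7 cal

101 cal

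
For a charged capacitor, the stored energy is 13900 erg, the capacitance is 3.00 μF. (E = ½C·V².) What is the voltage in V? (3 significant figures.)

30.4 V

Rearranging: V = √(2E/C).
E = 13900 erg = 0.001390 J; C = 3.00 μF = 3.000×10^-6 F.
V = 30.44 V  (the unit combination reduces to kg·m²/(A·s³) = V)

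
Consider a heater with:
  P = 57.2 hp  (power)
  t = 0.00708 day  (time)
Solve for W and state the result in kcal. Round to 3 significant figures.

Solving P = W/t for W: W = P·t.
P = 57.2 hp = 42654 W; t = 0.00708 day = 611.7 s.
W = 2.609×10^7 J
2.609×10^7 J × (1 kcal / 4184 J) = 6236 kcal

6240 kcal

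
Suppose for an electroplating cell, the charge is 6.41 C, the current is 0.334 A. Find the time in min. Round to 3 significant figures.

Solving q = I·t for t: t = q/I.
q = 6.41 C; I = 0.334 A.
t = 19.19 s
19.19 s × (1 min / 60.00 s) = 0.3199 min

0.320 min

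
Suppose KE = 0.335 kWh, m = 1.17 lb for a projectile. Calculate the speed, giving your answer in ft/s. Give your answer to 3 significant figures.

Rearranging: v = √(2·KE/m).
KE = 0.335 kWh = 1.206×10^6 J; m = 1.17 lb = 0.5307 kg.
v = 2132 m/s
2132 m/s × (1 ft/s / 0.3048 m/s) = 6994 ft/s

6990 ft/s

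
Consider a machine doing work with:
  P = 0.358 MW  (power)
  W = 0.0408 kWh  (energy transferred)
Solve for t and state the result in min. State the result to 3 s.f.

0.00684 min

Rearranging P = W/t for t: t = W/P.
P = 0.358 MW = 3.580×10^5 W; W = 0.0408 kWh = 1.469×10^5 J.
t = 0.4103 s
0.4103 s × (1 min / 60.00 s) = 0.006838 min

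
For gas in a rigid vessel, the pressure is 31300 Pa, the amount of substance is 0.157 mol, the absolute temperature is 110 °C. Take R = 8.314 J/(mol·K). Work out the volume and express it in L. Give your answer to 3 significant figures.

16.0 L

Rearranging: V = nRT/P.
P = 31300 Pa; n = 0.157 mol; T = 110 °C = 383.1 K; R = 8.314 J/(mol·K).
V = 0.01598 m³
0.01598 m³ × (1 L / 0.001000 m³) = 15.98 L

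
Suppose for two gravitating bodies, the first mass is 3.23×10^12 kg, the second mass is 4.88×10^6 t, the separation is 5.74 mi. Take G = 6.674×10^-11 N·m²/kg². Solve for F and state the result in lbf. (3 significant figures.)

2770 lbf

From Newton's law of gravitation: F = Gm₁m₂/r².
m₁ = 3.23×10^12 kg; m₂ = 4.88×10^6 t = 4.880×10^9 kg; r = 5.74 mi = 9238 m; G = 6.674×10^-11 N·m²/kg².
F = 12328 N
12328 N × (1 lbf / 4.448 N) = 2771 lbf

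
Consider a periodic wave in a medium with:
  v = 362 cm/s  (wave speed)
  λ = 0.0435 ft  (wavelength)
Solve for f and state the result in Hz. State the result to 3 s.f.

273 Hz

Rearranging: f = v/λ.
v = 362 cm/s = 3.620 m/s; λ = 0.0435 ft = 0.01326 m.
f = 273.0 Hz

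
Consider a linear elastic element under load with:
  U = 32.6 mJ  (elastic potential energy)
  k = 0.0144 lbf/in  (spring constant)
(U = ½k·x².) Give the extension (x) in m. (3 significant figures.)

Solving U = ½k·x² for x: x = √(2U/k).
U = 32.6 mJ = 0.03260 J; k = 0.0144 lbf/in = 2.522 N/m.
x = 0.1608 m

0.161 m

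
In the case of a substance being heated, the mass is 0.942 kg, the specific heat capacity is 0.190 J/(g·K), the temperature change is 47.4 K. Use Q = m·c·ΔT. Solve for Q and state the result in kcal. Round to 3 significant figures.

2.03 kcal

Q is given directly by: Q = mcΔT.
m = 0.942 kg; c = 0.190 J/(g·K) = 190.0 J/(kg·K); ΔT = 47.4 K.
Q = 8484 J  (the unit combination reduces to kg·m²/s² = J)
8484 J × (1 kcal / 4184 J) = 2.028 kcal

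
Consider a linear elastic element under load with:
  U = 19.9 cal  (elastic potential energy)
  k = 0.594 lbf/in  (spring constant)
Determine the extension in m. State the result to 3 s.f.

1.27 m

Rearranging: x = √(2U/k).
U = 19.9 cal = 83.26 J; k = 0.594 lbf/in = 104.0 N/m.
x = 1.265 m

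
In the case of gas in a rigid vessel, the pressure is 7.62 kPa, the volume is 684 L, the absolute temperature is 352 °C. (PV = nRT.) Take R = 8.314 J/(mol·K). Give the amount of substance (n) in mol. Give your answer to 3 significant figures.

Solving PV = nRT for n: n = PV/(RT).
P = 7.62 kPa = 7620 Pa; V = 684 L = 0.6840 m³; T = 352 °C = 625.1 K; R = 8.314 J/(mol·K).
n = 1.003 mol

1.00 mol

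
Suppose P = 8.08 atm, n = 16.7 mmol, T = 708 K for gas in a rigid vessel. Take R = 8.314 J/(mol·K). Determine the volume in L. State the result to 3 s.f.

Rearranging: V = nRT/P.
P = 8.08 atm = 8.187×10^5 Pa; n = 16.7 mmol = 0.01670 mol; T = 708 K; R = 8.314 J/(mol·K).
V = 1.201×10^-4 m³
1.201×10^-4 m³ × (1 L / 0.001000 m³) = 0.1201 L

0.120 L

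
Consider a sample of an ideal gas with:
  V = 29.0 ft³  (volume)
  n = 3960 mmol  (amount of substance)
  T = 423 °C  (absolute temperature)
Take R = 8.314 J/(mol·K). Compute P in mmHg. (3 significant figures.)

P is given directly by: P = nRT/V.
V = 29.0 ft³ = 0.8212 m³; n = 3960 mmol = 3.960 mol; T = 423 °C = 696.1 K; R = 8.314 J/(mol·K).
P = 27910 Pa
27910 Pa × (1 mmHg / 133.3 Pa) = 209.3 mmHg

209 mmHg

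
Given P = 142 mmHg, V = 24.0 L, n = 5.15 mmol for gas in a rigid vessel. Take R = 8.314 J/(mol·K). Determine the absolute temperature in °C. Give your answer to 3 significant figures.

10300 °C

From the ideal-gas law: T = PV/(nR).
P = 142 mmHg = 18932 Pa; V = 24.0 L = 0.02400 m³; n = 5.15 mmol = 0.005150 mol; R = 8.314 J/(mol·K).
T = 10612 K
10612 K − 273.15 = 10339 °C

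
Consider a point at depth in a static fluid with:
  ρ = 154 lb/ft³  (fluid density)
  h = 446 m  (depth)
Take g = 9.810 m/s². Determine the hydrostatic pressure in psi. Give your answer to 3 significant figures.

P is given directly by: P = ρgh.
ρ = 154 lb/ft³ = 2467 kg/m³; h = 446 m; g = 9.810 m/s².
P = 1.079×10^7 Pa  (the unit combination reduces to kg/(m·s²) = Pa)
1.079×10^7 Pa × (1 psi / 6895 Pa) = 1565 psi

1570 psi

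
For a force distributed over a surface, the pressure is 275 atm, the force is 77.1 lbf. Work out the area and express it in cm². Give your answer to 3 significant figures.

0.123 cm²

Solving P = F/A for A: A = F/P.
P = 275 atm = 2.786×10^7 Pa; F = 77.1 lbf = 343.0 N.
A = 1.231×10^-5 m²
1.231×10^-5 m² × (1 cm² / 1.000×10^-4 m²) = 0.1231 cm²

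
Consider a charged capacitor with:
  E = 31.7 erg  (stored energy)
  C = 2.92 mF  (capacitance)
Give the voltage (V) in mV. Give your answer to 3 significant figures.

Rearranging: V = √(2E/C).
E = 31.7 erg = 3.170×10^-6 J; C = 2.92 mF = 0.002920 F.
V = 0.04660 V  (the unit combination reduces to kg·m²/(A·s³) = V)
0.04660 V × (1 mV / 0.001000 V) = 46.60 mV

46.6 mV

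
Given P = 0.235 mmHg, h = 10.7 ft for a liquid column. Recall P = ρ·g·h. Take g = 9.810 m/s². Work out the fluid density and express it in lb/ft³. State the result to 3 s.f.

0.0611 lb/ft³

Rearranging P = ρ·g·h for ρ: ρ = P/(g·h).
P = 0.235 mmHg = 31.33 Pa; h = 10.7 ft = 3.261 m; g = 9.810 m/s².
ρ = 0.9793 kg/m³
0.9793 kg/m³ × (1 lb/ft³ / 16.02 kg/m³) = 0.06113 lb/ft³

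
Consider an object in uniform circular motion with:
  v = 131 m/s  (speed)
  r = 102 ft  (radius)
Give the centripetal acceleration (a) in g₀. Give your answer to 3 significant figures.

56.3 g₀

a is given directly by: a = v²/r.
v = 131 m/s; r = 102 ft = 31.09 m.
a = 552.0 m/s²
552.0 m/s² × (1 g₀ / 9.807 m/s²) = 56.29 g₀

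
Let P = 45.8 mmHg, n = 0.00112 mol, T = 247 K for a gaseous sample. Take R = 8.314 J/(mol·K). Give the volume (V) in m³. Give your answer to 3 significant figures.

3.77×10^-4 m³

From the ideal-gas law: V = nRT/P.
P = 45.8 mmHg = 6106 Pa; n = 0.00112 mol; T = 247 K; R = 8.314 J/(mol·K).
V = 3.767×10^-4 m³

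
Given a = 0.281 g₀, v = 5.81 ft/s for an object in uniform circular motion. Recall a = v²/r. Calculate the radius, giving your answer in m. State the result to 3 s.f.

1.14 m

Solving a = v²/r for r: r = v²/a.
a = 0.281 g₀ = 2.756 m/s²; v = 5.81 ft/s = 1.771 m/s.
r = 1.138 m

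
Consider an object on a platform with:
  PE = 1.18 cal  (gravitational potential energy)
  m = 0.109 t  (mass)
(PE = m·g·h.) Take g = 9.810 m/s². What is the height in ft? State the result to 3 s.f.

0.0151 ft

Rearranging: h = PE/(m·g).
PE = 1.18 cal = 4.937 J; m = 0.109 t = 109.0 kg; g = 9.810 m/s².
h = 0.004617 m
0.004617 m × (1 ft / 0.3048 m) = 0.01515 ft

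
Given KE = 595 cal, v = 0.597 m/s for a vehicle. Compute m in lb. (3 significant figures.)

Rearranging: m = 2·KE/v².
KE = 595 cal = 2489 J; v = 0.597 m/s.
m = 13970 kg
13970 kg × (1 lb / 0.4536 kg) = 30798 lb

30800 lb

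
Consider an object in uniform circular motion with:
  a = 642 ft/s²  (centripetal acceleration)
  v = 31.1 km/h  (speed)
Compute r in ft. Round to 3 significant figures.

1.25 ft

Rearranging a = v²/r for r: r = v²/a.
a = 642 ft/s² = 195.7 m/s²; v = 31.1 km/h = 8.639 m/s.
r = 0.3814 m
0.3814 m × (1 ft / 0.3048 m) = 1.251 ft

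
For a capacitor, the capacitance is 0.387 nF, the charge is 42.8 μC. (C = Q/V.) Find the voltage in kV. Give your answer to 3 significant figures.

Rearranging: V = Q/C.
C = 0.387 nF = 3.870×10^-10 F; Q = 42.8 μC = 4.280×10^-5 C.
V = 1.106×10^5 V
1.106×10^5 V × (1 kV / 1000 V) = 110.6 kV

111 kV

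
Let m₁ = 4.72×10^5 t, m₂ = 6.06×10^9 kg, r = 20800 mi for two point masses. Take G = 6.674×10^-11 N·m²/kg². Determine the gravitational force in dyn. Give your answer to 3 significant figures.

0.0170 dyn

Directly: F = Gm₁m₂/r².
m₁ = 4.72×10^5 t = 4.720×10^8 kg; m₂ = 6.06×10^9 kg; r = 20800 mi = 3.347×10^7 m; G = 6.674×10^-11 N·m²/kg².
F = 1.704×10^-7 N
1.704×10^-7 N × (1 dyn / 1.000×10^-5 N) = 0.01704 dyn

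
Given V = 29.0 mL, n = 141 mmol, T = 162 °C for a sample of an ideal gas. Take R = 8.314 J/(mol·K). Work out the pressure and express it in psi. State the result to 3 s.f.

2550 psi

Directly: P = nRT/V.
V = 29.0 mL = 2.900×10^-5 m³; n = 141 mmol = 0.1410 mol; T = 162 °C = 435.1 K; R = 8.314 J/(mol·K).
P = 1.759×10^7 Pa
1.759×10^7 Pa × (1 psi / 6895 Pa) = 2551 psi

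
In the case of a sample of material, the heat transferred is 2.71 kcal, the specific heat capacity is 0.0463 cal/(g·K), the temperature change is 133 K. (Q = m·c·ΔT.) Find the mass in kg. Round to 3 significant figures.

Rearranging: m = Q/(c·ΔT).
Q = 2.71 kcal = 11339 J; c = 0.0463 cal/(g·K) = 193.7 J/(kg·K); ΔT = 133 K.
m = 0.4401 kg

0.440 kg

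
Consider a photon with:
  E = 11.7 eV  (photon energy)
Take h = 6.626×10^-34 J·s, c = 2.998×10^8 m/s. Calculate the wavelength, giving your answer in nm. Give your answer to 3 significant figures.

Rearranging: λ = hc/E.
E = 11.7 eV = 1.875×10^-18 J; h = 6.626×10^-34 J·s; c = 2.998×10^8 m/s.
λ = 1.060×10^-7 m
1.060×10^-7 m × (1 nm / 1.000×10^-9 m) = 106.0 nm

106 nm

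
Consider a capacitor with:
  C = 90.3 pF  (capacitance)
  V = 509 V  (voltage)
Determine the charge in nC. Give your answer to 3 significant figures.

Rearranging: Q = CV.
C = 90.3 pF = 9.030×10^-11 F; V = 509 V.
Q = 4.596×10^-8 C
4.596×10^-8 C × (1 nC / 1.000×10^-9 C) = 45.96 nC

46.0 nC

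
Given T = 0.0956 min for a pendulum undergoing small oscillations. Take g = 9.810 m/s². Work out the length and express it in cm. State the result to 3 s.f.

818 cm

Rearranging T = 2π√(L/g) for L: L = g·(T/2π)².
T = 0.0956 min = 5.736 s; g = 9.810 m/s².
L = 8.176 m
8.176 m × (1 cm / 0.01000 m) = 817.6 cm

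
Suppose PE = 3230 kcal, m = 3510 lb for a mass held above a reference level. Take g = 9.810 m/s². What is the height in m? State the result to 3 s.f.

Rearranging: h = PE/(m·g).
PE = 3230 kcal = 1.351×10^7 J; m = 3510 lb = 1592 kg; g = 9.810 m/s².
h = 865.3 m

865 m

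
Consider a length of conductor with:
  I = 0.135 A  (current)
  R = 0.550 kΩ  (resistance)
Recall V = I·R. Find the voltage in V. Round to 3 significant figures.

V is given directly by: V = IR.
I = 0.135 A; R = 0.550 kΩ = 550.0 Ω.
V = 74.25 V

74.2 V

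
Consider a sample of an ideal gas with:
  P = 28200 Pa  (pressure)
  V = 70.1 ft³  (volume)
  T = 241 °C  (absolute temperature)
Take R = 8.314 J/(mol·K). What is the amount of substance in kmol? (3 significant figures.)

0.0131 kmol

From the ideal-gas law: n = PV/(RT).
P = 28200 Pa; V = 70.1 ft³ = 1.985 m³; T = 241 °C = 514.1 K; R = 8.314 J/(mol·K).
n = 13.10 mol
13.10 mol × (1 kmol / 1000 mol) = 0.01310 kmol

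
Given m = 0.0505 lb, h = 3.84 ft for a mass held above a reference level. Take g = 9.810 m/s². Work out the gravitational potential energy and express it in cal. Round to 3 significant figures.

PE is given directly by: PE = mgh.
m = 0.0505 lb = 0.02291 kg; h = 3.84 ft = 1.170 m; g = 9.810 m/s².
PE = 0.2630 J
0.2630 J × (1 cal / 4.184 J) = 0.06286 cal

0.0629 cal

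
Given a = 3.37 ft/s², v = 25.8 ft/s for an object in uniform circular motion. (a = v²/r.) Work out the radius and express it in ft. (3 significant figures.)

Rearranging: r = v²/a.
a = 3.37 ft/s² = 1.027 m/s²; v = 25.8 ft/s = 7.864 m/s.
r = 60.20 m
60.20 m × (1 ft / 0.3048 m) = 197.5 ft

198 ft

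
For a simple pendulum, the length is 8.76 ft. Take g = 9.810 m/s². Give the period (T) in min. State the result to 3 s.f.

0.0546 min

Directly: T = 2π√(L/g).
L = 8.76 ft = 2.670 m; g = 9.810 m/s².
T = 3.278 s
3.278 s × (1 min / 60.00 s) = 0.05463 min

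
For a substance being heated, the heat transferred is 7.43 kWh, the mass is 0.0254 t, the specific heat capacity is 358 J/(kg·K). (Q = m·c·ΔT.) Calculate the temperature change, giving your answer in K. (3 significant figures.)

2940 K

Solving Q = m·c·ΔT for ΔT: ΔT = Q/(m·c).
Q = 7.43 kWh = 2.675×10^7 J; m = 0.0254 t = 25.40 kg; c = 358 J/(kg·K).
ΔT = 2942 K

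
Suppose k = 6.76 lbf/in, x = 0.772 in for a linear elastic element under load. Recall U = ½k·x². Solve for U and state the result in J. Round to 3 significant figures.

0.228 J

U is given directly by: U = ½kx².
k = 6.76 lbf/in = 1184 N/m; x = 0.772 in = 0.01961 m.
U = 0.2276 J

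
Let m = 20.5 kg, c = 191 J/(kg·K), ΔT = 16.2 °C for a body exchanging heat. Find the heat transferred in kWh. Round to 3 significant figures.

0.0176 kWh

Directly: Q = mcΔT.
m = 20.5 kg; c = 191 J/(kg·K); ΔT = 16.2 °C = 16.20 K.
Q = 63431 J
63431 J × (1 kWh / 3.600×10^6 J) = 0.01762 kWh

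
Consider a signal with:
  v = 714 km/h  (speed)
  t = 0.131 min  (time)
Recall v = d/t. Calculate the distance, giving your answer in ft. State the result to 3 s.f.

Solving v = d/t for d: d = v·t.
v = 714 km/h = 198.3 m/s; t = 0.131 min = 7.860 s.
d = 1559 m
1559 m × (1 ft / 0.3048 m) = 5115 ft

5110 ft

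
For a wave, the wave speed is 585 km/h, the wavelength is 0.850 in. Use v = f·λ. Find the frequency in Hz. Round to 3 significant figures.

7530 Hz

Rearranging: f = v/λ.
v = 585 km/h = 162.5 m/s; λ = 0.850 in = 0.02159 m.
f = 7527 Hz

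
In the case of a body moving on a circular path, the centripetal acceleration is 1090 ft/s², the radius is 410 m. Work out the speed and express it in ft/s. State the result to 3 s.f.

Solving a = v²/r for v: v = √(a·r).
a = 1090 ft/s² = 332.2 m/s²; r = 410 m.
v = 369.1 m/s
369.1 m/s × (1 ft/s / 0.3048 m/s) = 1211 ft/s

1210 ft/s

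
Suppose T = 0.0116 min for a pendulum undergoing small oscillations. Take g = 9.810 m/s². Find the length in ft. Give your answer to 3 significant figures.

Rearranging T = 2π√(L/g) for L: L = g·(T/2π)².
T = 0.0116 min = 0.6960 s; g = 9.810 m/s².
L = 0.1204 m
0.1204 m × (1 ft / 0.3048 m) = 0.3949 ft

0.395 ft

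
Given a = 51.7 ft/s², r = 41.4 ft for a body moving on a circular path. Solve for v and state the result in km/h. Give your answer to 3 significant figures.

50.8 km/h

Solving a = v²/r for v: v = √(a·r).
a = 51.7 ft/s² = 15.76 m/s²; r = 41.4 ft = 12.62 m.
v = 14.10 m/s
14.10 m/s × (1 km/h / 0.2778 m/s) = 50.76 km/h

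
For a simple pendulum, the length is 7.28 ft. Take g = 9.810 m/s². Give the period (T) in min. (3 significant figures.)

T is given directly by: T = 2π√(L/g).
L = 7.28 ft = 2.219 m; g = 9.810 m/s².
T = 2.988 s
2.988 s × (1 min / 60.00 s) = 0.04980 min

0.0498 min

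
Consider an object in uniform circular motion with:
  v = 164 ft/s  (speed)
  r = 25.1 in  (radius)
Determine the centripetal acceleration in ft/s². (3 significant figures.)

Directly: a = v²/r.
v = 164 ft/s = 49.99 m/s; r = 25.1 in = 0.6375 m.
a = 3919 m/s²
3919 m/s² × (1 ft/s² / 0.3048 m/s²) = 12859 ft/s²

12900 ft/s²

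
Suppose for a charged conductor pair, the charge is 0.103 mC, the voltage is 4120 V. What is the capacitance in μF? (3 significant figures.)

C is given directly by: C = Q/V.
Q = 0.103 mC = 1.030×10^-4 C; V = 4120 V.
C = 2.500×10^-8 F
2.500×10^-8 F × (1 μF / 1.000×10^-6 F) = 0.02500 μF

0.0250 μF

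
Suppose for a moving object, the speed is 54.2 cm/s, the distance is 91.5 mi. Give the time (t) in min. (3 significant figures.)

Solving v = d/t for t: t = d/v.
v = 54.2 cm/s = 0.5420 m/s; d = 91.5 mi = 1.473×10^5 m.
t = 2.717×10^5 s
2.717×10^5 s × (1 min / 60.00 s) = 4528 min

4530 min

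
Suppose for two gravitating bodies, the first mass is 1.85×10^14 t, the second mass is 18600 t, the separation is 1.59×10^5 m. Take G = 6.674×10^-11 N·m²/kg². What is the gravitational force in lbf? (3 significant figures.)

F is given directly by: F = Gm₁m₂/r².
m₁ = 1.85×10^14 t = 1.850×10^17 kg; m₂ = 18600 t = 1.860×10^7 kg; r = 1.59×10^5 m; G = 6.674×10^-11 N·m²/kg².
F = 9084 N
9084 N × (1 lbf / 4.448 N) = 2042 lbf

2040 lbf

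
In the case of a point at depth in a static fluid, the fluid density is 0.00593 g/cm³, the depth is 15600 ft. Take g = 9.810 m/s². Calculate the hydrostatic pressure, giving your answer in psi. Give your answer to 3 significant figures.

40.1 psi

P is given directly by: P = ρgh.
ρ = 0.00593 g/cm³ = 5.930 kg/m³; h = 15600 ft = 4755 m; g = 9.810 m/s².
P = 2.766×10^5 Pa  (the unit combination reduces to kg/(m·s²) = Pa)
2.766×10^5 Pa × (1 psi / 6895 Pa) = 40.12 psi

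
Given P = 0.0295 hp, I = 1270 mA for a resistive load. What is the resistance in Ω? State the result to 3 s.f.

Rearranging: R = P/I².
P = 0.0295 hp = 22.00 W; I = 1270 mA = 1.270 A.
R = 13.64 Ω

13.6 Ω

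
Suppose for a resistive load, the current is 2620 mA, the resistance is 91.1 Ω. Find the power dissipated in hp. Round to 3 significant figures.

P is given directly by: P = I²R.
I = 2620 mA = 2.620 A; R = 91.1 Ω.
P = 625.3 W
625.3 W × (1 hp / 745.7 W) = 0.8386 hp

0.839 hp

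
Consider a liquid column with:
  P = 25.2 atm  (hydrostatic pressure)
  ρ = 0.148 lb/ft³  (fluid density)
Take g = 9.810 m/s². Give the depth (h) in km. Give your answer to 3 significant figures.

Rearranging P = ρ·g·h for h: h = P/(ρ·g).
P = 25.2 atm = 2.553×10^6 Pa; ρ = 0.148 lb/ft³ = 2.371 kg/m³; g = 9.810 m/s².
h = 1.098×10^5 m
1.098×10^5 m × (1 km / 1000 m) = 109.8 km

110 km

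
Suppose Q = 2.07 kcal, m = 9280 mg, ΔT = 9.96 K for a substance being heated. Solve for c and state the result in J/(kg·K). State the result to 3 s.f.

93700 J/(kg·K)

Rearranging Q = m·c·ΔT for c: c = Q/(m·ΔT).
Q = 2.07 kcal = 8661 J; m = 9280 mg = 0.009280 kg; ΔT = 9.96 K.
c = 93703 J/(kg·K)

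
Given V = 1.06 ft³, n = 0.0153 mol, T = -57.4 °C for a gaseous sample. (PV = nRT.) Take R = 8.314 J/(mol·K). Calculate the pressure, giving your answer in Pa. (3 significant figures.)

P is given directly by: P = nRT/V.
V = 1.06 ft³ = 0.03002 m³; n = 0.0153 mol; T = -57.4 °C = 215.7 K; R = 8.314 J/(mol·K).
P = 914.3 Pa  (the unit combination reduces to kg/(m·s²) = Pa)

914 Pa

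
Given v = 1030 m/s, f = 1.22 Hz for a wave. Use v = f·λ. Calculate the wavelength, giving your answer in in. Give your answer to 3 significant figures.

Rearranging v = f·λ for λ: λ = v/f.
v = 1030 m/s; f = 1.22 Hz.
λ = 844.3 m
844.3 m × (1 in / 0.02540 m) = 33239 in

33200 in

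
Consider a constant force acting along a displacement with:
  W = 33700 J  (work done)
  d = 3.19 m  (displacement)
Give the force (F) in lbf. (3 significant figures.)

2370 lbf

Rearranging: F = W/d.
W = 33700 J; d = 3.19 m.
F = 10564 N
10564 N × (1 lbf / 4.448 N) = 2375 lbf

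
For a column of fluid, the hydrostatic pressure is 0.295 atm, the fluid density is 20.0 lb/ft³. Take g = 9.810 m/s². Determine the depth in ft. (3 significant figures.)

31.2 ft

Rearranging: h = P/(ρ·g).
P = 0.295 atm = 29891 Pa; ρ = 20.0 lb/ft³ = 320.4 kg/m³; g = 9.810 m/s².
h = 9.511 m
9.511 m × (1 ft / 0.3048 m) = 31.20 ft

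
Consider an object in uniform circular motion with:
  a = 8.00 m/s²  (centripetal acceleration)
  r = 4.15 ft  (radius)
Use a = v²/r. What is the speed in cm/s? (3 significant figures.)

Rearranging: v = √(a·r).
a = 8.00 m/s²; r = 4.15 ft = 1.265 m.
v = 3.181 m/s
3.181 m/s × (1 cm/s / 0.01000 m/s) = 318.1 cm/s

318 cm/s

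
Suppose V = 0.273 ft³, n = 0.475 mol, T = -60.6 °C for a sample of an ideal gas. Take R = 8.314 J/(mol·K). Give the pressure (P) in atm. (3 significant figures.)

From the ideal-gas law: P = nRT/V.
V = 0.273 ft³ = 0.007730 m³; n = 0.475 mol; T = -60.6 °C = 212.5 K; R = 8.314 J/(mol·K).
P = 1.086×10^5 Pa  (the unit combination reduces to kg/(m·s²) = Pa)
1.086×10^5 Pa × (1 atm / 1.013×10^5 Pa) = 1.072 atm

1.07 atm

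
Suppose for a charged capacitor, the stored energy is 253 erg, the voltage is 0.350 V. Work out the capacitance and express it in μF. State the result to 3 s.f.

Rearranging E = ½C·V² for C: C = 2E/V².
E = 253 erg = 2.530×10^-5 J; V = 0.350 V.
C = 4.131×10^-4 F
4.131×10^-4 F × (1 μF / 1.000×10^-6 F) = 413.1 μF

413 μF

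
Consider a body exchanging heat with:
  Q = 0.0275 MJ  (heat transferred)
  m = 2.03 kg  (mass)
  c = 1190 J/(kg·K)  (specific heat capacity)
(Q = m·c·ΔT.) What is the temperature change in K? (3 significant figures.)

Solving Q = m·c·ΔT for ΔT: ΔT = Q/(m·c).
Q = 0.0275 MJ = 27500 J; m = 2.03 kg; c = 1190 J/(kg·K).
ΔT = 11.38 K

11.4 K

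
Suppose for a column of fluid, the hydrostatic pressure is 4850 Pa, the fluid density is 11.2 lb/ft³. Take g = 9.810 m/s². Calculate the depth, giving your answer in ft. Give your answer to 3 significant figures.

9.04 ft

Solving P = ρ·g·h for h: h = P/(ρ·g).
P = 4850 Pa; ρ = 11.2 lb/ft³ = 179.4 kg/m³; g = 9.810 m/s².
h = 2.756 m
2.756 m × (1 ft / 0.3048 m) = 9.041 ft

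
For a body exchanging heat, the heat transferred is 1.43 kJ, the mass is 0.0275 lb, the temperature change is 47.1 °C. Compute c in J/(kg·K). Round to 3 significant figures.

Rearranging: c = Q/(m·ΔT).
Q = 1.43 kJ = 1430 J; m = 0.0275 lb = 0.01247 kg; ΔT = 47.1 °C = 47.10 K.
c = 2434 J/(kg·K)

2430 J/(kg·K)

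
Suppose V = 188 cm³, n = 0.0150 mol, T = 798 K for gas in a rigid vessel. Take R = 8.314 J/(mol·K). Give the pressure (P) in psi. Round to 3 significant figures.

76.8 psi

P is given directly by: P = nRT/V.
V = 188 cm³ = 1.880×10^-4 m³; n = 0.0150 mol; T = 798 K; R = 8.314 J/(mol·K).
P = 5.294×10^5 Pa
5.294×10^5 Pa × (1 psi / 6895 Pa) = 76.78 psi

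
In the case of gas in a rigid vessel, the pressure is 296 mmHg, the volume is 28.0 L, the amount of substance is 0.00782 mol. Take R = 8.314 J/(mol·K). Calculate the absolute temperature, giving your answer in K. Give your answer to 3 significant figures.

Solving PV = nRT for T: T = PV/(nR).
P = 296 mmHg = 39463 Pa; V = 28.0 L = 0.02800 m³; n = 0.00782 mol; R = 8.314 J/(mol·K).
T = 16996 K

17000 K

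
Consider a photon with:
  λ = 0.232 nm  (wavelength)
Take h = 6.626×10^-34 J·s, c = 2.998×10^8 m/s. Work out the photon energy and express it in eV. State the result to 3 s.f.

5340 eV

E is given directly by: E = hc/λ.
λ = 0.232 nm = 2.320×10^-10 m; h = 6.626×10^-34 J·s; c = 2.998×10^8 m/s.
E = 8.562×10^-16 J
8.562×10^-16 J × (1 eV / 1.602×10^-19 J) = 5344 eV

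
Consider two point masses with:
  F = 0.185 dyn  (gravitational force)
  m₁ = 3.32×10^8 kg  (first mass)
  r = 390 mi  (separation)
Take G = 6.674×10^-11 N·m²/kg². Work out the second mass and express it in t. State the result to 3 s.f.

Solving F = G·m₁·m₂/r² for m₂: m₂ = F·r²/(G·m₁).
F = 0.185 dyn = 1.850×10^-6 N; m₁ = 3.32×10^8 kg; r = 390 mi = 6.276×10^5 m; G = 6.674×10^-11 N·m²/kg².
m₂ = 3.289×10^7 kg
3.289×10^7 kg × (1 t / 1000 kg) = 32891 t

32900 t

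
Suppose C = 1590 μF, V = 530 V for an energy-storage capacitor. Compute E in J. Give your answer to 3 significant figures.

223 J

E is given directly by: E = ½CV².
C = 1590 μF = 0.001590 F; V = 530 V.
E = 223.3 J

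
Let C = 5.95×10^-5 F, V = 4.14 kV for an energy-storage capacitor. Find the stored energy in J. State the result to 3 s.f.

Directly: E = ½CV².
C = 5.95×10^-5 F; V = 4.14 kV = 4140 V.
E = 509.9 J

510 J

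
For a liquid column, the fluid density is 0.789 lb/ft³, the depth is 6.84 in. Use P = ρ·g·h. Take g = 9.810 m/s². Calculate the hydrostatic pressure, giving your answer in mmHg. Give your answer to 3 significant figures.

P is given directly by: P = ρgh.
ρ = 0.789 lb/ft³ = 12.64 kg/m³; h = 6.84 in = 0.1737 m; g = 9.810 m/s².
P = 21.54 Pa
21.54 Pa × (1 mmHg / 133.3 Pa) = 0.1616 mmHg

0.162 mmHg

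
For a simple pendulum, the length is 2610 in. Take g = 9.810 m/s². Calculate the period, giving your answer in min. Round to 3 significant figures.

T is given directly by: T = 2π√(L/g).
L = 2610 in = 66.29 m; g = 9.810 m/s².
T = 16.33 s
16.33 s × (1 min / 60.00 s) = 0.2722 min

0.272 min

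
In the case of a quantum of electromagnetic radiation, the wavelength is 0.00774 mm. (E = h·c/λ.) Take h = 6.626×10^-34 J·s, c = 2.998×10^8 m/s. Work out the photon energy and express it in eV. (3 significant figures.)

0.160 eV

E is given directly by: E = hc/λ.
λ = 0.00774 mm = 7.740×10^-6 m; h = 6.626×10^-34 J·s; c = 2.998×10^8 m/s.
E = 2.567×10^-20 J
2.567×10^-20 J × (1 eV / 1.602×10^-19 J) = 0.1602 eV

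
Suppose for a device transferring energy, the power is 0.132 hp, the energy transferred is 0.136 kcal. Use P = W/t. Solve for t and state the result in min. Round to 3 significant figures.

0.0963 min

Rearranging P = W/t for t: t = W/P.
P = 0.132 hp = 98.43 W; W = 0.136 kcal = 569.0 J.
t = 5.781 s
5.781 s × (1 min / 60.00 s) = 0.09635 min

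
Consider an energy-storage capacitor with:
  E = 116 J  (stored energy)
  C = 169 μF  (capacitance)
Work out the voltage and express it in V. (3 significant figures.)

Rearranging E = ½C·V² for V: V = √(2E/C).
E = 116 J; C = 169 μF = 1.690×10^-4 F.
V = 1172 V

1170 V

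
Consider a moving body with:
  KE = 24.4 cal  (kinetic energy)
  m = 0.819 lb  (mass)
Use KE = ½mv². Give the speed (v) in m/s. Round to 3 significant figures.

Rearranging KE = ½mv² for v: v = √(2·KE/m).
KE = 24.4 cal = 102.1 J; m = 0.819 lb = 0.3715 kg.
v = 23.44 m/s

23.4 m/s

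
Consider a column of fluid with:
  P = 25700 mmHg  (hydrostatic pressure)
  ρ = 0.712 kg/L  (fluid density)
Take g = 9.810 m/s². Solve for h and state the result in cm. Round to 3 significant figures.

Rearranging: h = P/(ρ·g).
P = 25700 mmHg = 3.426×10^6 Pa; ρ = 0.712 kg/L = 712.0 kg/m³; g = 9.810 m/s².
h = 490.6 m
490.6 m × (1 cm / 0.01000 m) = 49055 cm

49100 cm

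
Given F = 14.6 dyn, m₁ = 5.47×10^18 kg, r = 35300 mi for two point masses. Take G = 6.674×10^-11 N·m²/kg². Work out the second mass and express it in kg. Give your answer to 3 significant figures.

1290 kg

From Newton's law of gravitation: m₂ = F·r²/(G·m₁).
F = 14.6 dyn = 1.460×10^-4 N; m₁ = 5.47×10^18 kg; r = 35300 mi = 5.681×10^7 m; G = 6.674×10^-11 N·m²/kg².
m₂ = 1291 kg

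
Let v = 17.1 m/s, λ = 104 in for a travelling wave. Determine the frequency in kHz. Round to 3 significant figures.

0.00647 kHz

Solving v = f·λ for f: f = v/λ.
v = 17.1 m/s; λ = 104 in = 2.642 m.
f = 6.473 Hz
6.473 Hz × (1 kHz / 1000 Hz) = 0.006473 kHz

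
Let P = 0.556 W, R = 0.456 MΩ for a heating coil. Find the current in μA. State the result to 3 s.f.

1100 μA

Rearranging: I = √(P/R).
P = 0.556 W; R = 0.456 MΩ = 4.560×10^5 Ω.
I = 0.001104 A
0.001104 A × (1 μA / 1.000×10^-6 A) = 1104 μA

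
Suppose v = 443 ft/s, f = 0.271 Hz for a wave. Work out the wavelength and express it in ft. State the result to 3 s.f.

Rearranging: λ = v/f.
v = 443 ft/s = 135.0 m/s; f = 0.271 Hz.
λ = 498.3 m
498.3 m × (1 ft / 0.3048 m) = 1635 ft

1630 ft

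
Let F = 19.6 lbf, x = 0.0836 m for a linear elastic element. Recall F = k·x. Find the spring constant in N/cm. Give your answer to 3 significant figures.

10.4 N/cm

From Hooke's law: k = F/x.
F = 19.6 lbf = 87.19 N; x = 0.0836 m.
k = 1043 N/m
1043 N/m × (1 N/cm / 100.0 N/m) = 10.43 N/cm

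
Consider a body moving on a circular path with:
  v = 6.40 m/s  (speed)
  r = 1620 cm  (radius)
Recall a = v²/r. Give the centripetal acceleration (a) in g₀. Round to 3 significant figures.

0.258 g₀

a is given directly by: a = v²/r.
v = 6.40 m/s; r = 1620 cm = 16.20 m.
a = 2.528 m/s²
2.528 m/s² × (1 g₀ / 9.807 m/s²) = 0.2578 g₀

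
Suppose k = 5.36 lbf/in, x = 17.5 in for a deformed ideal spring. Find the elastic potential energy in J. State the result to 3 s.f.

Directly: U = ½kx².
k = 5.36 lbf/in = 938.7 N/m; x = 17.5 in = 0.4445 m.
U = 92.73 J

92.7 J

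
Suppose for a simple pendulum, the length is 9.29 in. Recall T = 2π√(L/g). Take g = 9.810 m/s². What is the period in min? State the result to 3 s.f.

T is given directly by: T = 2π√(L/g).
L = 9.29 in = 0.2360 m; g = 9.810 m/s².
T = 0.9745 s
0.9745 s × (1 min / 60.00 s) = 0.01624 min

0.0162 min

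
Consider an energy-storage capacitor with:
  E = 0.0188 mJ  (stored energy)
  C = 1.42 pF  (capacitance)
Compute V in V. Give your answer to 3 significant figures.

Rearranging E = ½C·V² for V: V = √(2E/C).
E = 0.0188 mJ = 1.880×10^-5 J; C = 1.42 pF = 1.420×10^-12 F.
V = 5146 V  (the unit combination reduces to kg·m²/(A·s³) = V)

5150 V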